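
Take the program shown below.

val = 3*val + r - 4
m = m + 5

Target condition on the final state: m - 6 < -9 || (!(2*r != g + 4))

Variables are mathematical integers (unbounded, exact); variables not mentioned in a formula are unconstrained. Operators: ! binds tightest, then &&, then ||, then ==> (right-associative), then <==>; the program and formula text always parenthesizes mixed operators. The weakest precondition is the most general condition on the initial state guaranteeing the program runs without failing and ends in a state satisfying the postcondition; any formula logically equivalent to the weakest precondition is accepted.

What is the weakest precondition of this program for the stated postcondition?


Working backward. After the program, the postcondition m - 6 < -9 || (!(2*r != g + 4)) must hold; in canonical form it is m < -3 || (!(2*r != g + 4)).
Before m := m + 5: m < -8 || (!(2*r != g + 4))
Before val := 3*val + r - 4: m < -8 || (!(2*r != g + 4))
Answer: WP = m < -8 || (!(2*r != g + 4))


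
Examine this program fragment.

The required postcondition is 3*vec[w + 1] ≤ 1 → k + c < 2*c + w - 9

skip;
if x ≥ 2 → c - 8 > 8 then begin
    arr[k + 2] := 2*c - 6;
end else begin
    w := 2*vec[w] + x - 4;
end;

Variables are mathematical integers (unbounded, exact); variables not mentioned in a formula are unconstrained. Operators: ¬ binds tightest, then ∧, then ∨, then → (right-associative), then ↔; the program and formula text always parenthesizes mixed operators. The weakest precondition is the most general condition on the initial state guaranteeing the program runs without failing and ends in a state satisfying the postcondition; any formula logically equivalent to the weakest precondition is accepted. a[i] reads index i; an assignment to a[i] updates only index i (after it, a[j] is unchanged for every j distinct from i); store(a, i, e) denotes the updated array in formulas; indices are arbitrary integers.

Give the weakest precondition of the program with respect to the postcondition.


Working backward. After the program, the postcondition 3*vec[w + 1] ≤ 1 → k + c < 2*c + w - 9 must hold; in canonical form it is 3*vec[w + 1] ≤ 1 → k < c + w - 9.
Then branch requires 3*vec[w + 1] ≤ 1 → k < c + w - 9; else branch requires 3*vec[2*vec[w] + x - 3] ≤ 1 → k < 2*vec[w] + c + x - 13.
Before the if: ((x ≥ 2 → c > 16) → (3*vec[w + 1] ≤ 1 → k < c + w - 9)) ∧ ((¬(x ≥ 2 → c > 16)) → (3*vec[2*vec[w] + x - 3] ≤ 1 → k < 2*vec[w] + c + x - 13))
Before skip: ((x ≥ 2 → c > 16) → (3*vec[w + 1] ≤ 1 → k < c + w - 9)) ∧ ((¬(x ≥ 2 → c > 16)) → (3*vec[2*vec[w] + x - 3] ≤ 1 → k < 2*vec[w] + c + x - 13))
Answer: WP = ((x ≥ 2 → c > 16) → (3*vec[w + 1] ≤ 1 → k < c + w - 9)) ∧ ((¬(x ≥ 2 → c > 16)) → (3*vec[2*vec[w] + x - 3] ≤ 1 → k < 2*vec[w] + c + x - 13))


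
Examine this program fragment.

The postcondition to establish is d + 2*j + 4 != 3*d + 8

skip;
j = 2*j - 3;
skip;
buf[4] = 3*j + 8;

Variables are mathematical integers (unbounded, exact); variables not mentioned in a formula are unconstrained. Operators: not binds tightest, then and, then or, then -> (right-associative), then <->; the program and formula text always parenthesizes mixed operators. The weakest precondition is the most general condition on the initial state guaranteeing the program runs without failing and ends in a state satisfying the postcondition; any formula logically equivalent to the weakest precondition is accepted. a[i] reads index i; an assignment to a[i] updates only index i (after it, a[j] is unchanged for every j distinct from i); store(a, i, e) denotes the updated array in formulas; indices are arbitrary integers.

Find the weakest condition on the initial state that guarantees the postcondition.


Working backward. After the program, the postcondition d + 2*j + 4 != 3*d + 8 must hold; in canonical form it is 2*j != 2*d + 4.
Before buf[4] := 3*j + 8: 2*j != 2*d + 4
Before skip: 2*j != 2*d + 4
Before j := 2*j - 3: 4*j != 2*d + 10
Before skip: 4*j != 2*d + 10
Answer: WP = 4*j != 2*d + 10


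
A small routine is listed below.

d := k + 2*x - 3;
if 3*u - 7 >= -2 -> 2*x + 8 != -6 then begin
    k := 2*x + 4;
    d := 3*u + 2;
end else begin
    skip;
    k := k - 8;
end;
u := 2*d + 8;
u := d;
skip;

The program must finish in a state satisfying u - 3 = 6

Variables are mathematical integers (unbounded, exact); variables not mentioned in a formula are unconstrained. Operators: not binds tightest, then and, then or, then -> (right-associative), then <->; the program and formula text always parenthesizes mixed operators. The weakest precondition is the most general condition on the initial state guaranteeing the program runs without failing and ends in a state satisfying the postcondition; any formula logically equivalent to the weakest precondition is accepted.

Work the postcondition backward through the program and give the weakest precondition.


Working backward. After the program, the postcondition u - 3 = 6 must hold; in canonical form it is u = 9.
Before skip: u = 9
Before u := d: d = 9
Before u := 2*d + 8: d = 9
Then branch requires 3*u = 7; else branch requires d = 9.
Before the if: ((3*u >= 5 -> 2*x != -14) -> 3*u = 7) and ((not (3*u >= 5 -> 2*x != -14)) -> d = 9)
Before d := k + 2*x - 3: ((3*u >= 5 -> 2*x != -14) -> 3*u = 7) and ((not (3*u >= 5 -> 2*x != -14)) -> k + 2*x = 12)
Answer: WP = ((3*u >= 5 -> 2*x != -14) -> 3*u = 7) and ((not (3*u >= 5 -> 2*x != -14)) -> k + 2*x = 12)


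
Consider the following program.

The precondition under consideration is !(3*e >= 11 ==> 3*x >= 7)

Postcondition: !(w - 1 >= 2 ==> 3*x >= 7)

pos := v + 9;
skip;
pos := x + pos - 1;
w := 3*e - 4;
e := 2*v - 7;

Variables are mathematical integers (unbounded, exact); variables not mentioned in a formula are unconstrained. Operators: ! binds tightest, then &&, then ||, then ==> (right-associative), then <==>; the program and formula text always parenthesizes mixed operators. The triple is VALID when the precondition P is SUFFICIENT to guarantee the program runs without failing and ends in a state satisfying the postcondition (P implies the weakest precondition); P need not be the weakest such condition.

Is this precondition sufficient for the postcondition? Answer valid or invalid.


Working backward. After the program, the postcondition !(w - 1 >= 2 ==> 3*x >= 7) must hold; in canonical form it is !(w >= 3 ==> 3*x >= 7).
Before e := 2*v - 7: !(w >= 3 ==> 3*x >= 7)
Before w := 3*e - 4: !(3*e >= 7 ==> 3*x >= 7)
Before pos := x + pos - 1: !(3*e >= 7 ==> 3*x >= 7)
Before skip: !(3*e >= 7 ==> 3*x >= 7)
Before pos := v + 9: !(3*e >= 7 ==> 3*x >= 7)
The weakest precondition is !(3*e >= 7 ==> 3*x >= 7).
Check whether !(3*e >= 11 ==> 3*x >= 7) implies it.
Every state satisfying the precondition satisfies the weakest precondition: the implication holds.
Answer: valid


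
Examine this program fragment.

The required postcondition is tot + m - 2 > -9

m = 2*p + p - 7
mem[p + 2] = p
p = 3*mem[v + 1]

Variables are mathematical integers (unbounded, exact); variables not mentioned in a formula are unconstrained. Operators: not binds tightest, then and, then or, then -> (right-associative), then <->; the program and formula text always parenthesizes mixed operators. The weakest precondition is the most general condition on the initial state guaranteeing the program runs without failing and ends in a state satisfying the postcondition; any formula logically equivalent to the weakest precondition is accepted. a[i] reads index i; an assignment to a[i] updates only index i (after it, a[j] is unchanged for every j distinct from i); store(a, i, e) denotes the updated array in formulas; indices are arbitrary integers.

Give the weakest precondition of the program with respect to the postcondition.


Working backward. After the program, the postcondition tot + m - 2 > -9 must hold; in canonical form it is m + tot > -7.
Before p := 3*mem[v + 1]: m + tot > -7
Before mem[p + 2] := p: m + tot > -7
Before m := 2*p + p - 7: 3*p + tot > 0
Answer: WP = 3*p + tot > 0


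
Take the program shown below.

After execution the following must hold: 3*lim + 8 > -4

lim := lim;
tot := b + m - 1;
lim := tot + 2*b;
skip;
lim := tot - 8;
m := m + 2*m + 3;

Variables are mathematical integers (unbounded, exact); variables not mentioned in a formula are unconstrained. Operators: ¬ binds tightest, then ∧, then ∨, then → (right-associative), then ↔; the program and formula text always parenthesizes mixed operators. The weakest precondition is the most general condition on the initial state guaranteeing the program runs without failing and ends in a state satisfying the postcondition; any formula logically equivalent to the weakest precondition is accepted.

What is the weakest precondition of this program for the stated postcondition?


Working backward. After the program, the postcondition 3*lim + 8 > -4 must hold; in canonical form it is 3*lim > -12.
Before m := m + 2*m + 3: 3*lim > -12
Before lim := tot - 8: 3*tot > 12
Before skip: 3*tot > 12
Before lim := tot + 2*b: 3*tot > 12
Before tot := b + m - 1: 3*b + 3*m > 15
Before lim := lim: 3*b + 3*m > 15
Answer: WP = 3*b + 3*m > 15


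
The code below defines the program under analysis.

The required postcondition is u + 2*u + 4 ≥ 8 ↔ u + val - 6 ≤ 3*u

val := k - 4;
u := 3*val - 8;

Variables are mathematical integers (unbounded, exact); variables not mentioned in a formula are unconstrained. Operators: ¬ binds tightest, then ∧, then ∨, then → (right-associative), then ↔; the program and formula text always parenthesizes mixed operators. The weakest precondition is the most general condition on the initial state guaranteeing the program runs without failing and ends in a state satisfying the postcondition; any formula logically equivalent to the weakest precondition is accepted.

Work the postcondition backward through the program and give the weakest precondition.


Working backward. After the program, the postcondition u + 2*u + 4 ≥ 8 ↔ u + val - 6 ≤ 3*u must hold; in canonical form it is 3*u ≥ 4 ↔ val ≤ 2*u + 6.
Before u := 3*val - 8: 9*val ≥ 28 ↔ 5*val ≥ 10
Before val := k - 4: 9*k ≥ 64 ↔ 5*k ≥ 30
Answer: WP = 9*k ≥ 64 ↔ 5*k ≥ 30


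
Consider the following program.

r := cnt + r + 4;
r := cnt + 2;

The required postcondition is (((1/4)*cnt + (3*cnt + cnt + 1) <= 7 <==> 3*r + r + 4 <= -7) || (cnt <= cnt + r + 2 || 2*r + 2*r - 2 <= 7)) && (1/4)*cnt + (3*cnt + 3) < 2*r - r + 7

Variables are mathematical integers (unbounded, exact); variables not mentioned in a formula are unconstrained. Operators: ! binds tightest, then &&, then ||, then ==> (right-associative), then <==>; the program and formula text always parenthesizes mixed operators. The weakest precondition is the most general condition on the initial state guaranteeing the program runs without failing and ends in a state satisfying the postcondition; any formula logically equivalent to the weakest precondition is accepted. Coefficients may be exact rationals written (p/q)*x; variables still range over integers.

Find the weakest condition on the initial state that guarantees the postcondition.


Working backward. After the program, the postcondition (((1/4)*cnt + (3*cnt + cnt + 1) <= 7 <==> 3*r + r + 4 <= -7) || (cnt <= cnt + r + 2 || 2*r + 2*r - 2 <= 7)) && (1/4)*cnt + (3*cnt + 3) < 2*r - r + 7 must hold; in canonical form it is (((17/4)*cnt <= 6 <==> 4*r <= -11) || r >= -2 || 4*r <= 9) && (13/4)*cnt < r + 4.
Before r := cnt + 2: (((17/4)*cnt <= 6 <==> 4*cnt <= -19) || cnt >= -4 || 4*cnt <= 1) && (9/4)*cnt < 6
Before r := cnt + r + 4: (((17/4)*cnt <= 6 <==> 4*cnt <= -19) || cnt >= -4 || 4*cnt <= 1) && (9/4)*cnt < 6
Answer: WP = (((17/4)*cnt <= 6 <==> 4*cnt <= -19) || cnt >= -4 || 4*cnt <= 1) && (9/4)*cnt < 6


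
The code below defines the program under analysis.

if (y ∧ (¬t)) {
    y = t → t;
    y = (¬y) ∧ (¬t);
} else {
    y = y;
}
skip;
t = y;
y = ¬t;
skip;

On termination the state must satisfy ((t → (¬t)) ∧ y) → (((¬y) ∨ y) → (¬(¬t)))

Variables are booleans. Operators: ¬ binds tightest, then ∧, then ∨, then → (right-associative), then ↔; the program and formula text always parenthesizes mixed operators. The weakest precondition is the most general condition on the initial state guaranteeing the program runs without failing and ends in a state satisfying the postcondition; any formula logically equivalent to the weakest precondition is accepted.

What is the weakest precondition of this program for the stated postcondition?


Working backward. After the program, the postcondition ((t → (¬t)) ∧ y) → (((¬y) ∨ y) → (¬(¬t))) must hold; in canonical form it is ((t → (¬t)) ∧ y) → t.
Before skip: ((t → (¬t)) ∧ y) → t
Before y := ¬t: ((t → (¬t)) ∧ (¬t)) → t
Before t := y: ((y → (¬y)) ∧ (¬y)) → y
Before skip: ((y → (¬y)) ∧ (¬y)) → y
Then branch requires false; else branch requires ((y → (¬y)) ∧ (¬y)) → y.
Before the if: (¬(y ∧ (¬t))) ∧ ((¬(y ∧ (¬t))) → (((y → (¬y)) ∧ (¬y)) → y))
Answer: WP = (¬(y ∧ (¬t))) ∧ ((¬(y ∧ (¬t))) → (((y → (¬y)) ∧ (¬y)) → y))


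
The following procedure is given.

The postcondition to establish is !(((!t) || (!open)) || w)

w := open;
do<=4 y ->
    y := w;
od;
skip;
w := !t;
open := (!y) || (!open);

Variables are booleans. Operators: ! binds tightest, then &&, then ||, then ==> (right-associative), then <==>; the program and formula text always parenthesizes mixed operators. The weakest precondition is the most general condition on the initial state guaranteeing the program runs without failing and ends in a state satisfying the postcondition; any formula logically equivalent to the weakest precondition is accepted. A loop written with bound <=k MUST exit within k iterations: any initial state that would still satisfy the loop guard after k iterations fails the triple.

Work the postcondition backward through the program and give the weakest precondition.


Working backward. After the program, the postcondition !(((!t) || (!open)) || w) must hold; in canonical form it is !((!t) || (!open) || w).
Before open := (!y) || (!open): !((!t) || (!((!y) || (!open))) || w)
Before w := !t: !((!t) || (!((!y) || (!open))))
Before skip: !((!t) || (!((!y) || (!open))))
Before the loop (bound <=4), unroll the exhaustion recursion (WP_0 = exit-now case; WP_j = one more guarded iteration, up to j = 4):
  WP_0: (!y) && (!((!t) || (!((!y) || (!open)))))
  WP_1: (y ==> ((!w) && (!((!t) || (!((!w) || (!open))))))) && ((!y) ==> (!((!t) || (!((!y) || (!open))))))
  WP_2: (y ==> ((w ==> ((!w) && (!((!t) || (!((!w) || (!open))))))) && ((!w) ==> (!((!t) || (!((!w) || (!open)))))))) && ((!y) ==> (!((!t) || (!((!y) || (!open))))))
  WP_3: (y ==> ((w ==> ((w ==> ((!w) && (!((!t) || (!((!w) || (!open))))))) && ((!w) ==> (!((!t) || (!((!w) || (!open)))))))) && ((!w) ==> (!((!t) || (!((!w) || (!open)))))))) && ((!y) ==> (!((!t) || (!((!y) || (!open))))))
  WP_4: (y ==> ((w ==> ((w ==> ((w ==> ((!w) && (!((!t) || (!((!w) || (!open))))))) && ((!w) ==> (!((!t) || (!((!w) || (!open)))))))) && ((!w) ==> (!((!t) || (!((!w) || (!open)))))))) && ((!w) ==> (!((!t) || (!((!w) || (!open)))))))) && ((!y) ==> (!((!t) || (!((!y) || (!open))))))
So before the loop: (y ==> ((w ==> ((w ==> ((w ==> ((!w) && (!((!t) || (!((!w) || (!open))))))) && ((!w) ==> (!((!t) || (!((!w) || (!open)))))))) && ((!w) ==> (!((!t) || (!((!w) || (!open)))))))) && ((!w) ==> (!((!t) || (!((!w) || (!open)))))))) && ((!y) ==> (!((!t) || (!((!y) || (!open))))))
Before w := open: (y ==> ((open ==> ((open ==> ((open ==> ((!open) && (!((!t) || open)))) && ((!open) ==> (!((!t) || open))))) && ((!open) ==> (!((!t) || open))))) && ((!open) ==> (!((!t) || open))))) && ((!y) ==> (!((!t) || (!((!y) || (!open))))))
Answer: WP = (y ==> ((open ==> ((open ==> ((open ==> ((!open) && (!((!t) || open)))) && ((!open) ==> (!((!t) || open))))) && ((!open) ==> (!((!t) || open))))) && ((!open) ==> (!((!t) || open))))) && ((!y) ==> (!((!t) || (!((!y) || (!open))))))


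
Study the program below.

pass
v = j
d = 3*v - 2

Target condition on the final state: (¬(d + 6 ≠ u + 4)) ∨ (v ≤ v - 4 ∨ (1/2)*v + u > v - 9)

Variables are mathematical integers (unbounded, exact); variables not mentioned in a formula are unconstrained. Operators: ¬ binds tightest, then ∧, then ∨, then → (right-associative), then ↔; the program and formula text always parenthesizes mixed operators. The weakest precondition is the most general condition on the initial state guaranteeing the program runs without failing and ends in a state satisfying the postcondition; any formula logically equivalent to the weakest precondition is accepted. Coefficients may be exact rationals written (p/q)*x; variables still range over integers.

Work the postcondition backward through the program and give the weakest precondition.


Working backward. After the program, the postcondition (¬(d + 6 ≠ u + 4)) ∨ (v ≤ v - 4 ∨ (1/2)*v + u > v - 9) must hold; in canonical form it is (¬(d ≠ u - 2)) ∨ u > (1/2)*v - 9.
Before d := 3*v - 2: (¬(3*v ≠ u)) ∨ u > (1/2)*v - 9
Before v := j: (¬(3*j ≠ u)) ∨ u > (1/2)*j - 9
Before skip: (¬(3*j ≠ u)) ∨ u > (1/2)*j - 9
Answer: WP = (¬(3*j ≠ u)) ∨ u > (1/2)*j - 9


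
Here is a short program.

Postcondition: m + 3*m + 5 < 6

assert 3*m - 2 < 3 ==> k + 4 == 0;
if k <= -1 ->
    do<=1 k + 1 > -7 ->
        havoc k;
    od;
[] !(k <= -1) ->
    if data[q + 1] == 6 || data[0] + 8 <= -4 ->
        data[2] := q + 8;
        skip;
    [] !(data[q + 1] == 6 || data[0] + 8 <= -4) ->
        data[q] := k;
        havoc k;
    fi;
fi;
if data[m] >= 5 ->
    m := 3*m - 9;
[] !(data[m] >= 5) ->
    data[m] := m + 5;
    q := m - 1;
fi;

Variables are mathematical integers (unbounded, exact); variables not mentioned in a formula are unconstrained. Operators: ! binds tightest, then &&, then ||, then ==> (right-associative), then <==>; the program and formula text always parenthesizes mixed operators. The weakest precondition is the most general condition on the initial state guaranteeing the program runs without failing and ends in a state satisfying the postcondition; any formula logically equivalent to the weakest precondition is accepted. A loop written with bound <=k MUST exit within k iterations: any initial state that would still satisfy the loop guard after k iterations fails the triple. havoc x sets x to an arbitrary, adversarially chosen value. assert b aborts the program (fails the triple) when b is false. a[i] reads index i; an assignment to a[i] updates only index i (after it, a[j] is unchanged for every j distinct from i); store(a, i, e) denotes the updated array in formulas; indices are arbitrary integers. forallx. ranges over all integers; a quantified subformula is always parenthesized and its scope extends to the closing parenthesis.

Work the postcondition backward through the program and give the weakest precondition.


Working backward. After the program, the postcondition m + 3*m + 5 < 6 must hold; in canonical form it is 4*m < 1.
Then branch requires 12*m < 37; else branch requires 4*m < 1.
Before the if: (data[m] >= 5 ==> 12*m < 37) && ((!(data[m] >= 5)) ==> 4*m < 1)
Then branch requires (k > -8 ==> (forall k_1. ((!(k_1 > -8)) && (data[m] >= 5 ==> 12*m < 37) && ((!(data[m] >= 5)) ==> 4*m < 1)))) && ((!(k > -8)) ==> ((data[m] >= 5 ==> 12*m < 37) && ((!(data[m] >= 5)) ==> 4*m < 1))); else branch requires ((data[q + 1] == 6 || data[0] <= -12) ==> ((store(data, 2, q + 8)[m] >= 5 ==> 12*m < 37) && ((!(store(data, 2, q + 8)[m] >= 5)) ==> 4*m < 1))) && ((!(data[q + 1] == 6 || data[0] <= -12)) ==> ((store(data, q, k)[m] >= 5 ==> 12*m < 37) && ((!(store(data, q, k)[m] >= 5)) ==> 4*m < 1))).
Before the if: (k <= -1 ==> ((k > -8 ==> (forall k_1. ((!(k_1 > -8)) && (data[m] >= 5 ==> 12*m < 37) && ((!(data[m] >= 5)) ==> 4*m < 1)))) && ((!(k > -8)) ==> ((data[m] >= 5 ==> 12*m < 37) && ((!(data[m] >= 5)) ==> 4*m < 1))))) && ((!(k <= -1)) ==> (((data[q + 1] == 6 || data[0] <= -12) ==> ((store(data, 2, q + 8)[m] >= 5 ==> 12*m < 37) && ((!(store(data, 2, q + 8)[m] >= 5)) ==> 4*m < 1))) && ((!(data[q + 1] == 6 || data[0] <= -12)) ==> ((store(data, q, k)[m] >= 5 ==> 12*m < 37) && ((!(store(data, q, k)[m] >= 5)) ==> 4*m < 1)))))
Before assert 3*m - 2 < 3 ==> k + 4 == 0: (3*m < 5 ==> k == -4) && (k <= -1 ==> ((k > -8 ==> (forall k_1. ((!(k_1 > -8)) && (data[m] >= 5 ==> 12*m < 37) && ((!(data[m] >= 5)) ==> 4*m < 1)))) && ((!(k > -8)) ==> ((data[m] >= 5 ==> 12*m < 37) && ((!(data[m] >= 5)) ==> 4*m < 1))))) && ((!(k <= -1)) ==> (((data[q + 1] == 6 || data[0] <= -12) ==> ((store(data, 2, q + 8)[m] >= 5 ==> 12*m < 37) && ((!(store(data, 2, q + 8)[m] >= 5)) ==> 4*m < 1))) && ((!(data[q + 1] == 6 || data[0] <= -12)) ==> ((store(data, q, k)[m] >= 5 ==> 12*m < 37) && ((!(store(data, q, k)[m] >= 5)) ==> 4*m < 1)))))
Answer: WP = (3*m < 5 ==> k == -4) && (k <= -1 ==> ((k > -8 ==> (forall k_1. ((!(k_1 > -8)) && (data[m] >= 5 ==> 12*m < 37) && ((!(data[m] >= 5)) ==> 4*m < 1)))) && ((!(k > -8)) ==> ((data[m] >= 5 ==> 12*m < 37) && ((!(data[m] >= 5)) ==> 4*m < 1))))) && ((!(k <= -1)) ==> (((data[q + 1] == 6 || data[0] <= -12) ==> ((store(data, 2, q + 8)[m] >= 5 ==> 12*m < 37) && ((!(store(data, 2, q + 8)[m] >= 5)) ==> 4*m < 1))) && ((!(data[q + 1] == 6 || data[0] <= -12)) ==> ((store(data, q, k)[m] >= 5 ==> 12*m < 37) && ((!(store(data, q, k)[m] >= 5)) ==> 4*m < 1)))))


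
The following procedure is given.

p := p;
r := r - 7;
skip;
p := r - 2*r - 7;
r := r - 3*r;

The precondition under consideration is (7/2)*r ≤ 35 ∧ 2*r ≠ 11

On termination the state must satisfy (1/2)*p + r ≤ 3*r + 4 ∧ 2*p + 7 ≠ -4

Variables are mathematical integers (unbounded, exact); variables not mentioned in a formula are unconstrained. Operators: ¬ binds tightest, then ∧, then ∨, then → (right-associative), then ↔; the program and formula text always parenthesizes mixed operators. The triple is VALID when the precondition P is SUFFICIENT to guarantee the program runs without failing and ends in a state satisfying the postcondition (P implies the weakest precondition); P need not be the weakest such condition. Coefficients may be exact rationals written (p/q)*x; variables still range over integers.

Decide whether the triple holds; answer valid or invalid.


Working backward. After the program, the postcondition (1/2)*p + r ≤ 3*r + 4 ∧ 2*p + 7 ≠ -4 must hold; in canonical form it is (1/2)*p ≤ 2*r + 4 ∧ 2*p ≠ -11.
Before r := r - 3*r: (1/2)*p + 4*r ≤ 4 ∧ 2*p ≠ -11
Before p := r - 2*r - 7: (7/2)*r ≤ 15/2 ∧ 2*r ≠ -3
Before skip: (7/2)*r ≤ 15/2 ∧ 2*r ≠ -3
Before r := r - 7: (7/2)*r ≤ 32 ∧ 2*r ≠ 11
Before p := p: (7/2)*r ≤ 32 ∧ 2*r ≠ 11
The weakest precondition is (7/2)*r ≤ 32 ∧ 2*r ≠ 11.
Check whether (7/2)*r ≤ 35 ∧ 2*r ≠ 11 implies it.
Countermodel: at the initial state r = 10, the precondition holds but the weakest precondition fails.
Answer: invalid


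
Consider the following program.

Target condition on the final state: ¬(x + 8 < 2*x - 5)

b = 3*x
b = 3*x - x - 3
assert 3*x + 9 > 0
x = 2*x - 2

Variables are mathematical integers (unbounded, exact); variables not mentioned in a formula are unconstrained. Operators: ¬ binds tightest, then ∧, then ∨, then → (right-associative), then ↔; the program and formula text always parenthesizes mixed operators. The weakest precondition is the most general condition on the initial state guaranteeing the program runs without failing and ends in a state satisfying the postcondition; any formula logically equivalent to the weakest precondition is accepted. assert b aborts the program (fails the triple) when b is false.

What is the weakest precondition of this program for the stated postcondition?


Working backward. After the program, the postcondition ¬(x + 8 < 2*x - 5) must hold; in canonical form it is ¬(x > 13).
Before x := 2*x - 2: ¬(2*x > 15)
Before assert 3*x + 9 > 0: 3*x > -9 ∧ (¬(2*x > 15))
Before b := 3*x - x - 3: 3*x > -9 ∧ (¬(2*x > 15))
Before b := 3*x: 3*x > -9 ∧ (¬(2*x > 15))
Answer: WP = 3*x > -9 ∧ (¬(2*x > 15))


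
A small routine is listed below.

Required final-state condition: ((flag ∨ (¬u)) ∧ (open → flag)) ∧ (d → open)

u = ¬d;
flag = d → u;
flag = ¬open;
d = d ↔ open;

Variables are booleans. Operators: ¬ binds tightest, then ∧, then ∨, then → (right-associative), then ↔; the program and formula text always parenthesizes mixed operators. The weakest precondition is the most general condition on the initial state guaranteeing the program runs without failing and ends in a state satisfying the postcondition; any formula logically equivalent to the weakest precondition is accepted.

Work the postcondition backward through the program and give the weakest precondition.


Working backward. After the program, the postcondition ((flag ∨ (¬u)) ∧ (open → flag)) ∧ (d → open) must hold; in canonical form it is (flag ∨ (¬u)) ∧ (open → flag) ∧ (d → open).
Before d := d ↔ open: (flag ∨ (¬u)) ∧ (open → flag) ∧ ((d ↔ open) → open)
Before flag := ¬open: ((¬open) ∨ (¬u)) ∧ (open → (¬open)) ∧ ((d ↔ open) → open)
Before flag := d → u: ((¬open) ∨ (¬u)) ∧ (open → (¬open)) ∧ ((d ↔ open) → open)
Before u := ¬d: ((¬open) ∨ d) ∧ (open → (¬open)) ∧ ((d ↔ open) → open)
Answer: WP = ((¬open) ∨ d) ∧ (open → (¬open)) ∧ ((d ↔ open) → open)


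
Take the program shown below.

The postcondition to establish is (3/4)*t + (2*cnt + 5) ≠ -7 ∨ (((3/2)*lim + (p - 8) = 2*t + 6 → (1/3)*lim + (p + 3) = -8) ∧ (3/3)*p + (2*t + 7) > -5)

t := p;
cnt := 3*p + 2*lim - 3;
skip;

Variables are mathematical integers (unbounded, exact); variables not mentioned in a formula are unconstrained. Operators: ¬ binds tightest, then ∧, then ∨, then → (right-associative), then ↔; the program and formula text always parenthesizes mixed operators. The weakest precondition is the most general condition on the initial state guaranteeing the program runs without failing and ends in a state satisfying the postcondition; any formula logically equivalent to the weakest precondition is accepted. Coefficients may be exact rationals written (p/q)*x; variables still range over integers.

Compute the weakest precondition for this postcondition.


Working backward. After the program, the postcondition (3/4)*t + (2*cnt + 5) ≠ -7 ∨ (((3/2)*lim + (p - 8) = 2*t + 6 → (1/3)*lim + (p + 3) = -8) ∧ (3/3)*p + (2*t + 7) > -5) must hold; in canonical form it is 2*cnt + (3/4)*t ≠ -12 ∨ (((3/2)*lim + p = 2*t + 14 → (1/3)*lim + p = -11) ∧ p + 2*t > -12).
Before skip: 2*cnt + (3/4)*t ≠ -12 ∨ (((3/2)*lim + p = 2*t + 14 → (1/3)*lim + p = -11) ∧ p + 2*t > -12)
Before cnt := 3*p + 2*lim - 3: 4*lim + 6*p + (3/4)*t ≠ -6 ∨ (((3/2)*lim + p = 2*t + 14 → (1/3)*lim + p = -11) ∧ p + 2*t > -12)
Before t := p: 4*lim + (27/4)*p ≠ -6 ∨ (((3/2)*lim = p + 14 → (1/3)*lim + p = -11) ∧ 3*p > -12)
Answer: WP = 4*lim + (27/4)*p ≠ -6 ∨ (((3/2)*lim = p + 14 → (1/3)*lim + p = -11) ∧ 3*p > -12)


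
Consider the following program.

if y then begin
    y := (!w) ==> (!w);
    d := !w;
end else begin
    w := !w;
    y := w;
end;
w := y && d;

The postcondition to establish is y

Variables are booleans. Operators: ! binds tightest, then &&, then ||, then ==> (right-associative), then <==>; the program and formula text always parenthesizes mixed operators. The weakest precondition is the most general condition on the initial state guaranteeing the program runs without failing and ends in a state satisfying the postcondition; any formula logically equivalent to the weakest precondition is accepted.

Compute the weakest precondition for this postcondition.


Working backward. After the program, y must hold.
Before w := y && d: y
Then branch requires true; else branch requires !w.
Before the if: (!y) ==> (!w)
Answer: WP = (!y) ==> (!w)


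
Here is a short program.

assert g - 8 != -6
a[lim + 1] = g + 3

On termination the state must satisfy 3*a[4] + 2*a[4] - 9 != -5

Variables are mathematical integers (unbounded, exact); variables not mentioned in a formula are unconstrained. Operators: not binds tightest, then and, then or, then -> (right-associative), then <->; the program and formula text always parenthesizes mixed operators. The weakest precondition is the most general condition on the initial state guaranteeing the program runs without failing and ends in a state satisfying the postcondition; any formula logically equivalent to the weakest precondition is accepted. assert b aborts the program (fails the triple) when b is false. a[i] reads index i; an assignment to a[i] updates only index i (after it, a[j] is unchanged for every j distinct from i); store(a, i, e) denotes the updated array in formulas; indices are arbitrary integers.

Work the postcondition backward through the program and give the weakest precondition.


Working backward. After the program, the postcondition 3*a[4] + 2*a[4] - 9 != -5 must hold; in canonical form it is 5*a[4] != 4.
Before a[lim + 1] := g + 3: 5*store(a, lim + 1, g + 3)[4] != 4
Before assert g - 8 != -6: g != 2 and 5*store(a, lim + 1, g + 3)[4] != 4
Answer: WP = g != 2 and 5*store(a, lim + 1, g + 3)[4] != 4


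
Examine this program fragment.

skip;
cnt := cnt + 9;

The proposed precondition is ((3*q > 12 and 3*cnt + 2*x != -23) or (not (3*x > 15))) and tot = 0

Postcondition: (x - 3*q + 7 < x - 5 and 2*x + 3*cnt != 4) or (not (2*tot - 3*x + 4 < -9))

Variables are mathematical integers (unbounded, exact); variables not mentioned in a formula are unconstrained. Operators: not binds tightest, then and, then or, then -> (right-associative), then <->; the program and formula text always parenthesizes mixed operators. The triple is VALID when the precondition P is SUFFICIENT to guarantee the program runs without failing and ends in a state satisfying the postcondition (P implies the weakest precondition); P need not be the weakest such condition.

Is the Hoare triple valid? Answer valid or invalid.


Working backward. After the program, the postcondition (x - 3*q + 7 < x - 5 and 2*x + 3*cnt != 4) or (not (2*tot - 3*x + 4 < -9)) must hold; in canonical form it is (3*q > 12 and 3*cnt + 2*x != 4) or (not (2*tot < 3*x - 13)).
Before cnt := cnt + 9: (3*q > 12 and 3*cnt + 2*x != -23) or (not (2*tot < 3*x - 13))
Before skip: (3*q > 12 and 3*cnt + 2*x != -23) or (not (2*tot < 3*x - 13))
The weakest precondition is (3*q > 12 and 3*cnt + 2*x != -23) or (not (2*tot < 3*x - 13)).
Check whether ((3*q > 12 and 3*cnt + 2*x != -23) or (not (3*x > 15))) and tot = 0 implies it.
Countermodel: at the initial state cnt = -11, q = 0, tot = 0, x = 5, the precondition holds but the weakest precondition fails.
Answer: invalid


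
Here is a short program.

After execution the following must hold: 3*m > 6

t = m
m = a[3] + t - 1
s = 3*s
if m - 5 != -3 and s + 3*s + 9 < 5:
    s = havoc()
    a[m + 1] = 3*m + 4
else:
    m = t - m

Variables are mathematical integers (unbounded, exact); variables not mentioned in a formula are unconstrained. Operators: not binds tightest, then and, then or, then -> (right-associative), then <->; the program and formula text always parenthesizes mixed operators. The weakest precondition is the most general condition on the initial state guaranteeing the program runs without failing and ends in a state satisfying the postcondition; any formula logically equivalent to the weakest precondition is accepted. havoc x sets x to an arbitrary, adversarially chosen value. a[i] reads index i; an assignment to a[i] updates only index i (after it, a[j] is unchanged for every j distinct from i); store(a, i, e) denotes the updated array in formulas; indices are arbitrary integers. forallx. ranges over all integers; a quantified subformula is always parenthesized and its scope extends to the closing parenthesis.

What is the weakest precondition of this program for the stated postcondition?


Working backward. After the program, 3*m > 6 must hold.
Then branch requires 3*m > 6; else branch requires 3*t > 3*m + 6.
Before the if: ((m != 2 and 4*s < -4) -> 3*m > 6) and ((not (m != 2 and 4*s < -4)) -> 3*t > 3*m + 6)
Before s := 3*s: ((m != 2 and 12*s < -4) -> 3*m > 6) and ((not (m != 2 and 12*s < -4)) -> 3*t > 3*m + 6)
Before m := a[3] + t - 1: ((a[3] + t != 3 and 12*s < -4) -> 3*a[3] + 3*t > 9) and ((not (a[3] + t != 3 and 12*s < -4)) -> 3*a[3] < -3)
Before t := m: ((a[3] + m != 3 and 12*s < -4) -> 3*a[3] + 3*m > 9) and ((not (a[3] + m != 3 and 12*s < -4)) -> 3*a[3] < -3)
Answer: WP = ((a[3] + m != 3 and 12*s < -4) -> 3*a[3] + 3*m > 9) and ((not (a[3] + m != 3 and 12*s < -4)) -> 3*a[3] < -3)


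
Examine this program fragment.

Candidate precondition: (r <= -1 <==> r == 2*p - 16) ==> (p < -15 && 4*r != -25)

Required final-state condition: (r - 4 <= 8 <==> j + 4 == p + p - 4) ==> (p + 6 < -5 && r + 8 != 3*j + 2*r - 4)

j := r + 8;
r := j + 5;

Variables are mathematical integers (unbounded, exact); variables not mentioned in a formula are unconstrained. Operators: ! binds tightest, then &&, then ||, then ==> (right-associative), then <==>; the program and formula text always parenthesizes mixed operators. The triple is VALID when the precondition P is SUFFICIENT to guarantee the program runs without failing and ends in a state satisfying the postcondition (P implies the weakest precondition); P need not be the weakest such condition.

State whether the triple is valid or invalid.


Working backward. After the program, the postcondition (r - 4 <= 8 <==> j + 4 == p + p - 4) ==> (p + 6 < -5 && r + 8 != 3*j + 2*r - 4) must hold; in canonical form it is (r <= 12 <==> j == 2*p - 8) ==> (p < -11 && 3*j + r != 12).
Before r := j + 5: (j <= 7 <==> j == 2*p - 8) ==> (p < -11 && 4*j != 7)
Before j := r + 8: (r <= -1 <==> r == 2*p - 16) ==> (p < -11 && 4*r != -25)
The weakest precondition is (r <= -1 <==> r == 2*p - 16) ==> (p < -11 && 4*r != -25).
Check whether (r <= -1 <==> r == 2*p - 16) ==> (p < -15 && 4*r != -25) implies it.
Every state satisfying the precondition satisfies the weakest precondition: the implication holds.
Answer: valid


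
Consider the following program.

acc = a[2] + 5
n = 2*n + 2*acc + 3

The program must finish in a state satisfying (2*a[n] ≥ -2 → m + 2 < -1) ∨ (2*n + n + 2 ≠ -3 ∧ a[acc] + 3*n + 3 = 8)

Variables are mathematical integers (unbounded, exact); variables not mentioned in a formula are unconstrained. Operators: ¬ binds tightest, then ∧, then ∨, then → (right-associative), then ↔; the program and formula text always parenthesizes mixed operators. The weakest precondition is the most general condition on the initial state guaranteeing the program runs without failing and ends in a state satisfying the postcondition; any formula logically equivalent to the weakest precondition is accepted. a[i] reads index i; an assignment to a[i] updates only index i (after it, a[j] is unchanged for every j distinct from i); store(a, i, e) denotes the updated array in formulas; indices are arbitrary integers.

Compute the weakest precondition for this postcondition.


Working backward. After the program, the postcondition (2*a[n] ≥ -2 → m + 2 < -1) ∨ (2*n + n + 2 ≠ -3 ∧ a[acc] + 3*n + 3 = 8) must hold; in canonical form it is (2*a[n] ≥ -2 → m < -3) ∨ (3*n ≠ -5 ∧ a[acc] + 3*n = 5).
Before n := 2*n + 2*acc + 3: (2*a[2*acc + 2*n + 3] ≥ -2 → m < -3) ∨ (6*acc + 6*n ≠ -14 ∧ a[acc] + 6*acc + 6*n = -4)
Before acc := a[2] + 5: (2*a[2*a[2] + 2*n + 13] ≥ -2 → m < -3) ∨ (6*a[2] + 6*n ≠ -44 ∧ a[a[2] + 5] + 6*a[2] + 6*n = -34)
Answer: WP = (2*a[2*a[2] + 2*n + 13] ≥ -2 → m < -3) ∨ (6*a[2] + 6*n ≠ -44 ∧ a[a[2] + 5] + 6*a[2] + 6*n = -34)


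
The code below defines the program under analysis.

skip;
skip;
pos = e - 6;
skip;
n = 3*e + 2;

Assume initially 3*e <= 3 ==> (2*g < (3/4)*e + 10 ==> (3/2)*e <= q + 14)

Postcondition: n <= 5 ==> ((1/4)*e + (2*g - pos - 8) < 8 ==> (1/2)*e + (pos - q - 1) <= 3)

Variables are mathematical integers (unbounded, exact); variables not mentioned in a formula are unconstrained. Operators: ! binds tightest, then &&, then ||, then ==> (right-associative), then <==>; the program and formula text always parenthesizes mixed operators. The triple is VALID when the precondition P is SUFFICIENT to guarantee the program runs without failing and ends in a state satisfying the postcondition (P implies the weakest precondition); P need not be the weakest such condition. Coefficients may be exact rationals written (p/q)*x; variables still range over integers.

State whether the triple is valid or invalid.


Working backward. After the program, the postcondition n <= 5 ==> ((1/4)*e + (2*g - pos - 8) < 8 ==> (1/2)*e + (pos - q - 1) <= 3) must hold; in canonical form it is n <= 5 ==> ((1/4)*e + 2*g < pos + 16 ==> (1/2)*e + pos <= q + 4).
Before n := 3*e + 2: 3*e <= 3 ==> ((1/4)*e + 2*g < pos + 16 ==> (1/2)*e + pos <= q + 4)
Before skip: 3*e <= 3 ==> ((1/4)*e + 2*g < pos + 16 ==> (1/2)*e + pos <= q + 4)
Before pos := e - 6: 3*e <= 3 ==> (2*g < (3/4)*e + 10 ==> (3/2)*e <= q + 10)
Before skip: 3*e <= 3 ==> (2*g < (3/4)*e + 10 ==> (3/2)*e <= q + 10)
Before skip: 3*e <= 3 ==> (2*g < (3/4)*e + 10 ==> (3/2)*e <= q + 10)
The weakest precondition is 3*e <= 3 ==> (2*g < (3/4)*e + 10 ==> (3/2)*e <= q + 10).
Check whether 3*e <= 3 ==> (2*g < (3/4)*e + 10 ==> (3/2)*e <= q + 14) implies it.
Countermodel: at the initial state e = -1, g = 0, q = -12, the precondition holds but the weakest precondition fails.
Answer: invalid


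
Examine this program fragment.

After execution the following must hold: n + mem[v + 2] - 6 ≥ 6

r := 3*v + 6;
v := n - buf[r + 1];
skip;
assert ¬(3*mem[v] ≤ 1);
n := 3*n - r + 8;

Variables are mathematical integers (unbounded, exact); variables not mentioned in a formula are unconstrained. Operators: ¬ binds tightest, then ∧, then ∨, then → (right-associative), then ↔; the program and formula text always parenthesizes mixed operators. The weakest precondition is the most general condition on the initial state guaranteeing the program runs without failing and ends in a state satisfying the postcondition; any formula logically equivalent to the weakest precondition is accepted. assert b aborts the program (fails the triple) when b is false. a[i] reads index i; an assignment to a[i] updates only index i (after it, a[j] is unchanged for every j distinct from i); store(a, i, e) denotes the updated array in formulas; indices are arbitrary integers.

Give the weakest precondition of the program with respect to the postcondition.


Working backward. After the program, the postcondition n + mem[v + 2] - 6 ≥ 6 must hold; in canonical form it is mem[v + 2] + n ≥ 12.
Before n := 3*n - r + 8: mem[v + 2] + 3*n ≥ r + 4
Before assert ¬(3*mem[v] ≤ 1): (¬(3*mem[v] ≤ 1)) ∧ mem[v + 2] + 3*n ≥ r + 4
Before skip: (¬(3*mem[v] ≤ 1)) ∧ mem[v + 2] + 3*n ≥ r + 4
Before v := n - buf[r + 1]: (¬(3*mem[-buf[r + 1] + n] ≤ 1)) ∧ mem[-buf[r + 1] + n + 2] + 3*n ≥ r + 4
Before r := 3*v + 6: (¬(3*mem[-buf[3*v + 7] + n] ≤ 1)) ∧ mem[-buf[3*v + 7] + n + 2] + 3*n ≥ 3*v + 10
Answer: WP = (¬(3*mem[-buf[3*v + 7] + n] ≤ 1)) ∧ mem[-buf[3*v + 7] + n + 2] + 3*n ≥ 3*v + 10


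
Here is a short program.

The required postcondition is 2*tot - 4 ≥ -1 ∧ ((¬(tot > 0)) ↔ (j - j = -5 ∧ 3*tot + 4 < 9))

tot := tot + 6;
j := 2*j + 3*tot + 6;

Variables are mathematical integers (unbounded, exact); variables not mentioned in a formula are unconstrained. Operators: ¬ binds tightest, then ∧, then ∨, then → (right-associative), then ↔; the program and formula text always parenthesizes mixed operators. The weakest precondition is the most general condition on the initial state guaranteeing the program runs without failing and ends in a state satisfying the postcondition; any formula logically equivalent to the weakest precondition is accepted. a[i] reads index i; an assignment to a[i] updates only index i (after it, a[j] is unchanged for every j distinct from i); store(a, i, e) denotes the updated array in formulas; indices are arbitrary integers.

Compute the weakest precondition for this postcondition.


Working backward. After the program, the postcondition 2*tot - 4 ≥ -1 ∧ ((¬(tot > 0)) ↔ (j - j = -5 ∧ 3*tot + 4 < 9)) must hold; in canonical form it is 2*tot ≥ 3 ∧ tot > 0.
Before j := 2*j + 3*tot + 6: 2*tot ≥ 3 ∧ tot > 0
Before tot := tot + 6: 2*tot ≥ -9 ∧ tot > -6
Answer: WP = 2*tot ≥ -9 ∧ tot > -6
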